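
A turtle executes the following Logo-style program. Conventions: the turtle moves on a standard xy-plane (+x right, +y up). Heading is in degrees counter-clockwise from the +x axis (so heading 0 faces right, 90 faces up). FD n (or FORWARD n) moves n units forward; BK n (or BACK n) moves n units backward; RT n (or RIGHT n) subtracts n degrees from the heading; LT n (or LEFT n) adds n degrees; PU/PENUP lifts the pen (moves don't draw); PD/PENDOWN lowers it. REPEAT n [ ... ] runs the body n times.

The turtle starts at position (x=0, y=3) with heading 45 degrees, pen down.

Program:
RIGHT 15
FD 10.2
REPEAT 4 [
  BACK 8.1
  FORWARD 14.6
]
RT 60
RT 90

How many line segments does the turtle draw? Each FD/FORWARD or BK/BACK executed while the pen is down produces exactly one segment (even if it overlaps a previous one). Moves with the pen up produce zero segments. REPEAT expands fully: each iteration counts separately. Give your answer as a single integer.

Answer: 9

Derivation:
Executing turtle program step by step:
Start: pos=(0,3), heading=45, pen down
RT 15: heading 45 -> 30
FD 10.2: (0,3) -> (8.833,8.1) [heading=30, draw]
REPEAT 4 [
  -- iteration 1/4 --
  BK 8.1: (8.833,8.1) -> (1.819,4.05) [heading=30, draw]
  FD 14.6: (1.819,4.05) -> (14.463,11.35) [heading=30, draw]
  -- iteration 2/4 --
  BK 8.1: (14.463,11.35) -> (7.448,7.3) [heading=30, draw]
  FD 14.6: (7.448,7.3) -> (20.092,14.6) [heading=30, draw]
  -- iteration 3/4 --
  BK 8.1: (20.092,14.6) -> (13.077,10.55) [heading=30, draw]
  FD 14.6: (13.077,10.55) -> (25.721,17.85) [heading=30, draw]
  -- iteration 4/4 --
  BK 8.1: (25.721,17.85) -> (18.706,13.8) [heading=30, draw]
  FD 14.6: (18.706,13.8) -> (31.35,21.1) [heading=30, draw]
]
RT 60: heading 30 -> 330
RT 90: heading 330 -> 240
Final: pos=(31.35,21.1), heading=240, 9 segment(s) drawn
Segments drawn: 9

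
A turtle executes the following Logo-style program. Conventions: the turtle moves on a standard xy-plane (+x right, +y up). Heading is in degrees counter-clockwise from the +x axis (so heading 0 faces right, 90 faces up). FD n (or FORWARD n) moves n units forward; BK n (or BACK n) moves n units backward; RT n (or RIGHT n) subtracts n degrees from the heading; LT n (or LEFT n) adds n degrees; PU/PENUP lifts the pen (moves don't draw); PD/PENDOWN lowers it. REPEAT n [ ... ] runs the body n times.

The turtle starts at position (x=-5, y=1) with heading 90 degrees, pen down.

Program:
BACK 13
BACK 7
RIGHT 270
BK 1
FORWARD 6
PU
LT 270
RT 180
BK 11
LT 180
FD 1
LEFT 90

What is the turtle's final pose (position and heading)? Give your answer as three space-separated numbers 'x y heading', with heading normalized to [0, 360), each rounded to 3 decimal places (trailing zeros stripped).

Answer: -10 -7 180

Derivation:
Executing turtle program step by step:
Start: pos=(-5,1), heading=90, pen down
BK 13: (-5,1) -> (-5,-12) [heading=90, draw]
BK 7: (-5,-12) -> (-5,-19) [heading=90, draw]
RT 270: heading 90 -> 180
BK 1: (-5,-19) -> (-4,-19) [heading=180, draw]
FD 6: (-4,-19) -> (-10,-19) [heading=180, draw]
PU: pen up
LT 270: heading 180 -> 90
RT 180: heading 90 -> 270
BK 11: (-10,-19) -> (-10,-8) [heading=270, move]
LT 180: heading 270 -> 90
FD 1: (-10,-8) -> (-10,-7) [heading=90, move]
LT 90: heading 90 -> 180
Final: pos=(-10,-7), heading=180, 4 segment(s) drawn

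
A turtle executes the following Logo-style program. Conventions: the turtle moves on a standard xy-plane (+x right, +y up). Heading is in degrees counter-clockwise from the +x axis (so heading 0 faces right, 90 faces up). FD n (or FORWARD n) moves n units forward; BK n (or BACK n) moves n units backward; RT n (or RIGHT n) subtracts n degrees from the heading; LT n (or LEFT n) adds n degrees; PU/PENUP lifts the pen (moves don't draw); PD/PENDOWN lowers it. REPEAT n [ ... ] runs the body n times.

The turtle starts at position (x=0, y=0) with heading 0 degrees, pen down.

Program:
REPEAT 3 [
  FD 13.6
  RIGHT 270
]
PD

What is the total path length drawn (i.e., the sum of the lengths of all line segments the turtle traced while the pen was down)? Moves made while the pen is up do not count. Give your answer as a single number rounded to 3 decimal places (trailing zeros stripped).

Answer: 40.8

Derivation:
Executing turtle program step by step:
Start: pos=(0,0), heading=0, pen down
REPEAT 3 [
  -- iteration 1/3 --
  FD 13.6: (0,0) -> (13.6,0) [heading=0, draw]
  RT 270: heading 0 -> 90
  -- iteration 2/3 --
  FD 13.6: (13.6,0) -> (13.6,13.6) [heading=90, draw]
  RT 270: heading 90 -> 180
  -- iteration 3/3 --
  FD 13.6: (13.6,13.6) -> (0,13.6) [heading=180, draw]
  RT 270: heading 180 -> 270
]
PD: pen down
Final: pos=(0,13.6), heading=270, 3 segment(s) drawn

Segment lengths:
  seg 1: (0,0) -> (13.6,0), length = 13.6
  seg 2: (13.6,0) -> (13.6,13.6), length = 13.6
  seg 3: (13.6,13.6) -> (0,13.6), length = 13.6
Total = 40.8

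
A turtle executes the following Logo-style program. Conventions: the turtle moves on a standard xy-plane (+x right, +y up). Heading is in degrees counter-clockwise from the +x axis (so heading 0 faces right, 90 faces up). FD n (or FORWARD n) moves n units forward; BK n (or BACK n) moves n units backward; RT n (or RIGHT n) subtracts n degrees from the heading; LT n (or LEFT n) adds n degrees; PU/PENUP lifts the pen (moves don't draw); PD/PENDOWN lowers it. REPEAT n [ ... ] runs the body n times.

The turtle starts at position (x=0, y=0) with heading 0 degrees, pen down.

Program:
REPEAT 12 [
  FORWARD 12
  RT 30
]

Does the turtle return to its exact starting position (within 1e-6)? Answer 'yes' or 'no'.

Executing turtle program step by step:
Start: pos=(0,0), heading=0, pen down
REPEAT 12 [
  -- iteration 1/12 --
  FD 12: (0,0) -> (12,0) [heading=0, draw]
  RT 30: heading 0 -> 330
  -- iteration 2/12 --
  FD 12: (12,0) -> (22.392,-6) [heading=330, draw]
  RT 30: heading 330 -> 300
  -- iteration 3/12 --
  FD 12: (22.392,-6) -> (28.392,-16.392) [heading=300, draw]
  RT 30: heading 300 -> 270
  -- iteration 4/12 --
  FD 12: (28.392,-16.392) -> (28.392,-28.392) [heading=270, draw]
  RT 30: heading 270 -> 240
  -- iteration 5/12 --
  FD 12: (28.392,-28.392) -> (22.392,-38.785) [heading=240, draw]
  RT 30: heading 240 -> 210
  -- iteration 6/12 --
  FD 12: (22.392,-38.785) -> (12,-44.785) [heading=210, draw]
  RT 30: heading 210 -> 180
  -- iteration 7/12 --
  FD 12: (12,-44.785) -> (0,-44.785) [heading=180, draw]
  RT 30: heading 180 -> 150
  -- iteration 8/12 --
  FD 12: (0,-44.785) -> (-10.392,-38.785) [heading=150, draw]
  RT 30: heading 150 -> 120
  -- iteration 9/12 --
  FD 12: (-10.392,-38.785) -> (-16.392,-28.392) [heading=120, draw]
  RT 30: heading 120 -> 90
  -- iteration 10/12 --
  FD 12: (-16.392,-28.392) -> (-16.392,-16.392) [heading=90, draw]
  RT 30: heading 90 -> 60
  -- iteration 11/12 --
  FD 12: (-16.392,-16.392) -> (-10.392,-6) [heading=60, draw]
  RT 30: heading 60 -> 30
  -- iteration 12/12 --
  FD 12: (-10.392,-6) -> (0,0) [heading=30, draw]
  RT 30: heading 30 -> 0
]
Final: pos=(0,0), heading=0, 12 segment(s) drawn

Start position: (0, 0)
Final position: (0, 0)
Distance = 0; < 1e-6 -> CLOSED

Answer: yes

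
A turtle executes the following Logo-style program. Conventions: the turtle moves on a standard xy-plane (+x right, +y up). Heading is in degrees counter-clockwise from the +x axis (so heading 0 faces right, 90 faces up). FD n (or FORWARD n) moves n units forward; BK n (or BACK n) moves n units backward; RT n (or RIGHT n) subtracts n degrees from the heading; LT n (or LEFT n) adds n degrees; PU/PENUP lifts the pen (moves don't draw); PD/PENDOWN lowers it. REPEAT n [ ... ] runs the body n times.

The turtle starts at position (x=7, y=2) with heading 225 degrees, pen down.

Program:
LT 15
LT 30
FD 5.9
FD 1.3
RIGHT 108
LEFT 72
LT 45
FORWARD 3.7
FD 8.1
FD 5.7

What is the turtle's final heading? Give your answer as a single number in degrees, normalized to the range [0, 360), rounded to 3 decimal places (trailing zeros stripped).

Answer: 279

Derivation:
Executing turtle program step by step:
Start: pos=(7,2), heading=225, pen down
LT 15: heading 225 -> 240
LT 30: heading 240 -> 270
FD 5.9: (7,2) -> (7,-3.9) [heading=270, draw]
FD 1.3: (7,-3.9) -> (7,-5.2) [heading=270, draw]
RT 108: heading 270 -> 162
LT 72: heading 162 -> 234
LT 45: heading 234 -> 279
FD 3.7: (7,-5.2) -> (7.579,-8.854) [heading=279, draw]
FD 8.1: (7.579,-8.854) -> (8.846,-16.855) [heading=279, draw]
FD 5.7: (8.846,-16.855) -> (9.738,-22.485) [heading=279, draw]
Final: pos=(9.738,-22.485), heading=279, 5 segment(s) drawn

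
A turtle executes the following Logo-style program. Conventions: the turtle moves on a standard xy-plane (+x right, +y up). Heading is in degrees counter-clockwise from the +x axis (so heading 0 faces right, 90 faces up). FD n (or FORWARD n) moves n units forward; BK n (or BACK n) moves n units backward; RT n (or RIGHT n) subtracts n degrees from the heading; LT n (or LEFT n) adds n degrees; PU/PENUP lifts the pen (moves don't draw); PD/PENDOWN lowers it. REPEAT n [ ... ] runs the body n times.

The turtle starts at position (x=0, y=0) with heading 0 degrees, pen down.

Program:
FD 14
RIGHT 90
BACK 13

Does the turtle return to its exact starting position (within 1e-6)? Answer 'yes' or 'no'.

Executing turtle program step by step:
Start: pos=(0,0), heading=0, pen down
FD 14: (0,0) -> (14,0) [heading=0, draw]
RT 90: heading 0 -> 270
BK 13: (14,0) -> (14,13) [heading=270, draw]
Final: pos=(14,13), heading=270, 2 segment(s) drawn

Start position: (0, 0)
Final position: (14, 13)
Distance = 19.105; >= 1e-6 -> NOT closed

Answer: no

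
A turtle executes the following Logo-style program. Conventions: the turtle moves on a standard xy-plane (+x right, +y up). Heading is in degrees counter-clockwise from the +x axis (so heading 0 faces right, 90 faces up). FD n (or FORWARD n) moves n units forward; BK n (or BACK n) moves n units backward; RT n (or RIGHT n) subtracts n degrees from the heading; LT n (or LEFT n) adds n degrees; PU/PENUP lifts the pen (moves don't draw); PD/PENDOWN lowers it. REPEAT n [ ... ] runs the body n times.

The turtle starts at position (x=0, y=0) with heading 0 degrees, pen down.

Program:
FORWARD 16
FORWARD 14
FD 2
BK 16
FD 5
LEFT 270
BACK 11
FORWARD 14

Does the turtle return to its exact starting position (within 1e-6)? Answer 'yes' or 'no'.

Answer: no

Derivation:
Executing turtle program step by step:
Start: pos=(0,0), heading=0, pen down
FD 16: (0,0) -> (16,0) [heading=0, draw]
FD 14: (16,0) -> (30,0) [heading=0, draw]
FD 2: (30,0) -> (32,0) [heading=0, draw]
BK 16: (32,0) -> (16,0) [heading=0, draw]
FD 5: (16,0) -> (21,0) [heading=0, draw]
LT 270: heading 0 -> 270
BK 11: (21,0) -> (21,11) [heading=270, draw]
FD 14: (21,11) -> (21,-3) [heading=270, draw]
Final: pos=(21,-3), heading=270, 7 segment(s) drawn

Start position: (0, 0)
Final position: (21, -3)
Distance = 21.213; >= 1e-6 -> NOT closed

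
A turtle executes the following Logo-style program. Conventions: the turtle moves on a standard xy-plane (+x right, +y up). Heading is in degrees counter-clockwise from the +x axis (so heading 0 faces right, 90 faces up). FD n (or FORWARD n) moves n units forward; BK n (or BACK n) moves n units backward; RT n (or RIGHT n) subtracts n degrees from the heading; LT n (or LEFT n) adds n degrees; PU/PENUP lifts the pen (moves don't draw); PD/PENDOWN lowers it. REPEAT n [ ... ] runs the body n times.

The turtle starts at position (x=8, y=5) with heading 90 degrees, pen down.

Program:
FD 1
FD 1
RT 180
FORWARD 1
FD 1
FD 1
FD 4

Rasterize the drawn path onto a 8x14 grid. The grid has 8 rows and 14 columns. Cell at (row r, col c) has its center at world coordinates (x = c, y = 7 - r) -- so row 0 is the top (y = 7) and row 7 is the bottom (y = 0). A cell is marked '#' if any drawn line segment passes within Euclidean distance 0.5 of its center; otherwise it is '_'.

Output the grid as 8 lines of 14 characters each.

Segment 0: (8,5) -> (8,6)
Segment 1: (8,6) -> (8,7)
Segment 2: (8,7) -> (8,6)
Segment 3: (8,6) -> (8,5)
Segment 4: (8,5) -> (8,4)
Segment 5: (8,4) -> (8,0)

Answer: ________#_____
________#_____
________#_____
________#_____
________#_____
________#_____
________#_____
________#_____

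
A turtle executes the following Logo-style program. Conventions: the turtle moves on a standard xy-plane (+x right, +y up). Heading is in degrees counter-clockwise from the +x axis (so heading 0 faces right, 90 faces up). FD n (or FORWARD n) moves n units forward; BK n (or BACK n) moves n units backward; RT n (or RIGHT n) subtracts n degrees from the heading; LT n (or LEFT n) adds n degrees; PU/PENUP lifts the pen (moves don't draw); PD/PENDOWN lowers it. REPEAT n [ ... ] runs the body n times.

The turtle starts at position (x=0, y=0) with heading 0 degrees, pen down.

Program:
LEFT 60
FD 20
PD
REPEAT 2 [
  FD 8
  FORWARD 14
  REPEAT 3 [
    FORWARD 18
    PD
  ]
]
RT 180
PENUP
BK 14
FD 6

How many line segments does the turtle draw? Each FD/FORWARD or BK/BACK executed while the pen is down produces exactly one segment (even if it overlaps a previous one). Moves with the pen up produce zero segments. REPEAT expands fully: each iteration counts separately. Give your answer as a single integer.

Answer: 11

Derivation:
Executing turtle program step by step:
Start: pos=(0,0), heading=0, pen down
LT 60: heading 0 -> 60
FD 20: (0,0) -> (10,17.321) [heading=60, draw]
PD: pen down
REPEAT 2 [
  -- iteration 1/2 --
  FD 8: (10,17.321) -> (14,24.249) [heading=60, draw]
  FD 14: (14,24.249) -> (21,36.373) [heading=60, draw]
  REPEAT 3 [
    -- iteration 1/3 --
    FD 18: (21,36.373) -> (30,51.962) [heading=60, draw]
    PD: pen down
    -- iteration 2/3 --
    FD 18: (30,51.962) -> (39,67.55) [heading=60, draw]
    PD: pen down
    -- iteration 3/3 --
    FD 18: (39,67.55) -> (48,83.138) [heading=60, draw]
    PD: pen down
  ]
  -- iteration 2/2 --
  FD 8: (48,83.138) -> (52,90.067) [heading=60, draw]
  FD 14: (52,90.067) -> (59,102.191) [heading=60, draw]
  REPEAT 3 [
    -- iteration 1/3 --
    FD 18: (59,102.191) -> (68,117.779) [heading=60, draw]
    PD: pen down
    -- iteration 2/3 --
    FD 18: (68,117.779) -> (77,133.368) [heading=60, draw]
    PD: pen down
    -- iteration 3/3 --
    FD 18: (77,133.368) -> (86,148.956) [heading=60, draw]
    PD: pen down
  ]
]
RT 180: heading 60 -> 240
PU: pen up
BK 14: (86,148.956) -> (93,161.081) [heading=240, move]
FD 6: (93,161.081) -> (90,155.885) [heading=240, move]
Final: pos=(90,155.885), heading=240, 11 segment(s) drawn
Segments drawn: 11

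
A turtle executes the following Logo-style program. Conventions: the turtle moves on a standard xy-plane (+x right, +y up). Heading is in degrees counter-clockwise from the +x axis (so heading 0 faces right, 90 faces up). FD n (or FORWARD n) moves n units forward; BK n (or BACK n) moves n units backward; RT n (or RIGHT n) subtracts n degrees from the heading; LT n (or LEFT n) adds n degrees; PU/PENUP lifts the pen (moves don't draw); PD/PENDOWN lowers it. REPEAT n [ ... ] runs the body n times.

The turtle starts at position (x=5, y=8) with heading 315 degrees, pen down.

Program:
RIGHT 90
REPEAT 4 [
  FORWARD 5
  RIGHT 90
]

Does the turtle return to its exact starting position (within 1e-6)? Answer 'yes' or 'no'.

Answer: yes

Derivation:
Executing turtle program step by step:
Start: pos=(5,8), heading=315, pen down
RT 90: heading 315 -> 225
REPEAT 4 [
  -- iteration 1/4 --
  FD 5: (5,8) -> (1.464,4.464) [heading=225, draw]
  RT 90: heading 225 -> 135
  -- iteration 2/4 --
  FD 5: (1.464,4.464) -> (-2.071,8) [heading=135, draw]
  RT 90: heading 135 -> 45
  -- iteration 3/4 --
  FD 5: (-2.071,8) -> (1.464,11.536) [heading=45, draw]
  RT 90: heading 45 -> 315
  -- iteration 4/4 --
  FD 5: (1.464,11.536) -> (5,8) [heading=315, draw]
  RT 90: heading 315 -> 225
]
Final: pos=(5,8), heading=225, 4 segment(s) drawn

Start position: (5, 8)
Final position: (5, 8)
Distance = 0; < 1e-6 -> CLOSED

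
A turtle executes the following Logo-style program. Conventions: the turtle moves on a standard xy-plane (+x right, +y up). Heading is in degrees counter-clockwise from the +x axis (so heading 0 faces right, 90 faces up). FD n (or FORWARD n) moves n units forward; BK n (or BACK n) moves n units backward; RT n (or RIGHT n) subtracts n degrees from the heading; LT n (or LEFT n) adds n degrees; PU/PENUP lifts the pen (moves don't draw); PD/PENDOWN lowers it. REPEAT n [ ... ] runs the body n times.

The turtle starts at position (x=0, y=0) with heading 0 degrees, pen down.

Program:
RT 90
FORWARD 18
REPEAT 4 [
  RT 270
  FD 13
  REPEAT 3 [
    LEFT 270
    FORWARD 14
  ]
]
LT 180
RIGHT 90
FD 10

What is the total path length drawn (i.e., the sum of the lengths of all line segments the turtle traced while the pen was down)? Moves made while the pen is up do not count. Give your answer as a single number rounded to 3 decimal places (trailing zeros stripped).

Answer: 248

Derivation:
Executing turtle program step by step:
Start: pos=(0,0), heading=0, pen down
RT 90: heading 0 -> 270
FD 18: (0,0) -> (0,-18) [heading=270, draw]
REPEAT 4 [
  -- iteration 1/4 --
  RT 270: heading 270 -> 0
  FD 13: (0,-18) -> (13,-18) [heading=0, draw]
  REPEAT 3 [
    -- iteration 1/3 --
    LT 270: heading 0 -> 270
    FD 14: (13,-18) -> (13,-32) [heading=270, draw]
    -- iteration 2/3 --
    LT 270: heading 270 -> 180
    FD 14: (13,-32) -> (-1,-32) [heading=180, draw]
    -- iteration 3/3 --
    LT 270: heading 180 -> 90
    FD 14: (-1,-32) -> (-1,-18) [heading=90, draw]
  ]
  -- iteration 2/4 --
  RT 270: heading 90 -> 180
  FD 13: (-1,-18) -> (-14,-18) [heading=180, draw]
  REPEAT 3 [
    -- iteration 1/3 --
    LT 270: heading 180 -> 90
    FD 14: (-14,-18) -> (-14,-4) [heading=90, draw]
    -- iteration 2/3 --
    LT 270: heading 90 -> 0
    FD 14: (-14,-4) -> (0,-4) [heading=0, draw]
    -- iteration 3/3 --
    LT 270: heading 0 -> 270
    FD 14: (0,-4) -> (0,-18) [heading=270, draw]
  ]
  -- iteration 3/4 --
  RT 270: heading 270 -> 0
  FD 13: (0,-18) -> (13,-18) [heading=0, draw]
  REPEAT 3 [
    -- iteration 1/3 --
    LT 270: heading 0 -> 270
    FD 14: (13,-18) -> (13,-32) [heading=270, draw]
    -- iteration 2/3 --
    LT 270: heading 270 -> 180
    FD 14: (13,-32) -> (-1,-32) [heading=180, draw]
    -- iteration 3/3 --
    LT 270: heading 180 -> 90
    FD 14: (-1,-32) -> (-1,-18) [heading=90, draw]
  ]
  -- iteration 4/4 --
  RT 270: heading 90 -> 180
  FD 13: (-1,-18) -> (-14,-18) [heading=180, draw]
  REPEAT 3 [
    -- iteration 1/3 --
    LT 270: heading 180 -> 90
    FD 14: (-14,-18) -> (-14,-4) [heading=90, draw]
    -- iteration 2/3 --
    LT 270: heading 90 -> 0
    FD 14: (-14,-4) -> (0,-4) [heading=0, draw]
    -- iteration 3/3 --
    LT 270: heading 0 -> 270
    FD 14: (0,-4) -> (0,-18) [heading=270, draw]
  ]
]
LT 180: heading 270 -> 90
RT 90: heading 90 -> 0
FD 10: (0,-18) -> (10,-18) [heading=0, draw]
Final: pos=(10,-18), heading=0, 18 segment(s) drawn

Segment lengths:
  seg 1: (0,0) -> (0,-18), length = 18
  seg 2: (0,-18) -> (13,-18), length = 13
  seg 3: (13,-18) -> (13,-32), length = 14
  seg 4: (13,-32) -> (-1,-32), length = 14
  seg 5: (-1,-32) -> (-1,-18), length = 14
  seg 6: (-1,-18) -> (-14,-18), length = 13
  seg 7: (-14,-18) -> (-14,-4), length = 14
  seg 8: (-14,-4) -> (0,-4), length = 14
  seg 9: (0,-4) -> (0,-18), length = 14
  seg 10: (0,-18) -> (13,-18), length = 13
  seg 11: (13,-18) -> (13,-32), length = 14
  seg 12: (13,-32) -> (-1,-32), length = 14
  seg 13: (-1,-32) -> (-1,-18), length = 14
  seg 14: (-1,-18) -> (-14,-18), length = 13
  seg 15: (-14,-18) -> (-14,-4), length = 14
  seg 16: (-14,-4) -> (0,-4), length = 14
  seg 17: (0,-4) -> (0,-18), length = 14
  seg 18: (0,-18) -> (10,-18), length = 10
Total = 248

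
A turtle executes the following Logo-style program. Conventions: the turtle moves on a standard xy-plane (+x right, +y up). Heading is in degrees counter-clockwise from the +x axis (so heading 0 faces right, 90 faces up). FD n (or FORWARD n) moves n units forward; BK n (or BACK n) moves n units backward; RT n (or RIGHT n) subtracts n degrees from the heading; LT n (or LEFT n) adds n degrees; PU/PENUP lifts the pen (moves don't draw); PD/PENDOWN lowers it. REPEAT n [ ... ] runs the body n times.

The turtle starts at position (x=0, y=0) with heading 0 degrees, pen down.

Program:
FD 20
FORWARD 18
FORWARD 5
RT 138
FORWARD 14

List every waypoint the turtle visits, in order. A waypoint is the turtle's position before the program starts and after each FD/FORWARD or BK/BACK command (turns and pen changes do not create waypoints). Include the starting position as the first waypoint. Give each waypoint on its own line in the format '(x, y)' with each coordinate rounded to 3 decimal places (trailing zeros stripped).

Executing turtle program step by step:
Start: pos=(0,0), heading=0, pen down
FD 20: (0,0) -> (20,0) [heading=0, draw]
FD 18: (20,0) -> (38,0) [heading=0, draw]
FD 5: (38,0) -> (43,0) [heading=0, draw]
RT 138: heading 0 -> 222
FD 14: (43,0) -> (32.596,-9.368) [heading=222, draw]
Final: pos=(32.596,-9.368), heading=222, 4 segment(s) drawn
Waypoints (5 total):
(0, 0)
(20, 0)
(38, 0)
(43, 0)
(32.596, -9.368)

Answer: (0, 0)
(20, 0)
(38, 0)
(43, 0)
(32.596, -9.368)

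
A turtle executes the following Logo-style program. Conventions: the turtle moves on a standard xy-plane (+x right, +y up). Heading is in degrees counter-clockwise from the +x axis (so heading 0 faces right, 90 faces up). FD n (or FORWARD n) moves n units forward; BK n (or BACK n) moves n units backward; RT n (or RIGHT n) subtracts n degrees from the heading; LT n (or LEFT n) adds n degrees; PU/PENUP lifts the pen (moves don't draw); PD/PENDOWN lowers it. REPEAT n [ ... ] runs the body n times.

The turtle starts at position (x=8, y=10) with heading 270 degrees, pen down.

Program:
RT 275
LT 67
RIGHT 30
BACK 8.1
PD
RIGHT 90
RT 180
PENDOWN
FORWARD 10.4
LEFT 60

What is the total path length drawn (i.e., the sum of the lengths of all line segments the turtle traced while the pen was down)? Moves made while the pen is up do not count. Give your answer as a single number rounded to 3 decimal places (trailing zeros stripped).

Answer: 18.5

Derivation:
Executing turtle program step by step:
Start: pos=(8,10), heading=270, pen down
RT 275: heading 270 -> 355
LT 67: heading 355 -> 62
RT 30: heading 62 -> 32
BK 8.1: (8,10) -> (1.131,5.708) [heading=32, draw]
PD: pen down
RT 90: heading 32 -> 302
RT 180: heading 302 -> 122
PD: pen down
FD 10.4: (1.131,5.708) -> (-4.38,14.527) [heading=122, draw]
LT 60: heading 122 -> 182
Final: pos=(-4.38,14.527), heading=182, 2 segment(s) drawn

Segment lengths:
  seg 1: (8,10) -> (1.131,5.708), length = 8.1
  seg 2: (1.131,5.708) -> (-4.38,14.527), length = 10.4
Total = 18.5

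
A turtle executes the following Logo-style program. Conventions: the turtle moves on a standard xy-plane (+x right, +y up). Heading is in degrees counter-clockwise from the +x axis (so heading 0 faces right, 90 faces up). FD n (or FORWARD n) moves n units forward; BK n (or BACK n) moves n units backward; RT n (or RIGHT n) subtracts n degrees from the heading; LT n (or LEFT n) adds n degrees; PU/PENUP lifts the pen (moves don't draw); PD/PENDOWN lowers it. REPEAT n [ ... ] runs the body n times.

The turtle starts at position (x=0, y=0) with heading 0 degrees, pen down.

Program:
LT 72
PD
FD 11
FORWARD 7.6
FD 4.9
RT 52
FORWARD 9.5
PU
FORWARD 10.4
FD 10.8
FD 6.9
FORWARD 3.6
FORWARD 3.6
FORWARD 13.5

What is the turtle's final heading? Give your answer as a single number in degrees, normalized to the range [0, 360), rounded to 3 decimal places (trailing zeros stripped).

Executing turtle program step by step:
Start: pos=(0,0), heading=0, pen down
LT 72: heading 0 -> 72
PD: pen down
FD 11: (0,0) -> (3.399,10.462) [heading=72, draw]
FD 7.6: (3.399,10.462) -> (5.748,17.69) [heading=72, draw]
FD 4.9: (5.748,17.69) -> (7.262,22.35) [heading=72, draw]
RT 52: heading 72 -> 20
FD 9.5: (7.262,22.35) -> (16.189,25.599) [heading=20, draw]
PU: pen up
FD 10.4: (16.189,25.599) -> (25.962,29.156) [heading=20, move]
FD 10.8: (25.962,29.156) -> (36.11,32.85) [heading=20, move]
FD 6.9: (36.11,32.85) -> (42.594,35.21) [heading=20, move]
FD 3.6: (42.594,35.21) -> (45.977,36.441) [heading=20, move]
FD 3.6: (45.977,36.441) -> (49.36,37.672) [heading=20, move]
FD 13.5: (49.36,37.672) -> (62.046,42.29) [heading=20, move]
Final: pos=(62.046,42.29), heading=20, 4 segment(s) drawn

Answer: 20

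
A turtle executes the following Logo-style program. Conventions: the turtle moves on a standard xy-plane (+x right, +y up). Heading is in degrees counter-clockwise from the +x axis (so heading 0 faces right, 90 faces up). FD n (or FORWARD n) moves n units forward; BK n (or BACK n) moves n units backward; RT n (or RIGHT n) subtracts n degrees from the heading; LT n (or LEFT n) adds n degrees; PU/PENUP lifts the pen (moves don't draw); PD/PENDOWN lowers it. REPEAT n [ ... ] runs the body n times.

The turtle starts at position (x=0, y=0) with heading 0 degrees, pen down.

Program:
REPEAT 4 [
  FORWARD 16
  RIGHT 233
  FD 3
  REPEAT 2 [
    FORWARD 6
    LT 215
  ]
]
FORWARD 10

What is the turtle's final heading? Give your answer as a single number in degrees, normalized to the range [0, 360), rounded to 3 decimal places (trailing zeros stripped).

Executing turtle program step by step:
Start: pos=(0,0), heading=0, pen down
REPEAT 4 [
  -- iteration 1/4 --
  FD 16: (0,0) -> (16,0) [heading=0, draw]
  RT 233: heading 0 -> 127
  FD 3: (16,0) -> (14.195,2.396) [heading=127, draw]
  REPEAT 2 [
    -- iteration 1/2 --
    FD 6: (14.195,2.396) -> (10.584,7.188) [heading=127, draw]
    LT 215: heading 127 -> 342
    -- iteration 2/2 --
    FD 6: (10.584,7.188) -> (16.29,5.334) [heading=342, draw]
    LT 215: heading 342 -> 197
  ]
  -- iteration 2/4 --
  FD 16: (16.29,5.334) -> (0.989,0.656) [heading=197, draw]
  RT 233: heading 197 -> 324
  FD 3: (0.989,0.656) -> (3.416,-1.108) [heading=324, draw]
  REPEAT 2 [
    -- iteration 1/2 --
    FD 6: (3.416,-1.108) -> (8.27,-4.634) [heading=324, draw]
    LT 215: heading 324 -> 179
    -- iteration 2/2 --
    FD 6: (8.27,-4.634) -> (2.271,-4.53) [heading=179, draw]
    LT 215: heading 179 -> 34
  ]
  -- iteration 3/4 --
  FD 16: (2.271,-4.53) -> (15.536,4.417) [heading=34, draw]
  RT 233: heading 34 -> 161
  FD 3: (15.536,4.417) -> (12.699,5.394) [heading=161, draw]
  REPEAT 2 [
    -- iteration 1/2 --
    FD 6: (12.699,5.394) -> (7.026,7.348) [heading=161, draw]
    LT 215: heading 161 -> 16
    -- iteration 2/2 --
    FD 6: (7.026,7.348) -> (12.794,9.001) [heading=16, draw]
    LT 215: heading 16 -> 231
  ]
  -- iteration 4/4 --
  FD 16: (12.794,9.001) -> (2.725,-3.433) [heading=231, draw]
  RT 233: heading 231 -> 358
  FD 3: (2.725,-3.433) -> (5.723,-3.538) [heading=358, draw]
  REPEAT 2 [
    -- iteration 1/2 --
    FD 6: (5.723,-3.538) -> (11.719,-3.747) [heading=358, draw]
    LT 215: heading 358 -> 213
    -- iteration 2/2 --
    FD 6: (11.719,-3.747) -> (6.687,-7.015) [heading=213, draw]
    LT 215: heading 213 -> 68
  ]
]
FD 10: (6.687,-7.015) -> (10.433,2.257) [heading=68, draw]
Final: pos=(10.433,2.257), heading=68, 17 segment(s) drawn

Answer: 68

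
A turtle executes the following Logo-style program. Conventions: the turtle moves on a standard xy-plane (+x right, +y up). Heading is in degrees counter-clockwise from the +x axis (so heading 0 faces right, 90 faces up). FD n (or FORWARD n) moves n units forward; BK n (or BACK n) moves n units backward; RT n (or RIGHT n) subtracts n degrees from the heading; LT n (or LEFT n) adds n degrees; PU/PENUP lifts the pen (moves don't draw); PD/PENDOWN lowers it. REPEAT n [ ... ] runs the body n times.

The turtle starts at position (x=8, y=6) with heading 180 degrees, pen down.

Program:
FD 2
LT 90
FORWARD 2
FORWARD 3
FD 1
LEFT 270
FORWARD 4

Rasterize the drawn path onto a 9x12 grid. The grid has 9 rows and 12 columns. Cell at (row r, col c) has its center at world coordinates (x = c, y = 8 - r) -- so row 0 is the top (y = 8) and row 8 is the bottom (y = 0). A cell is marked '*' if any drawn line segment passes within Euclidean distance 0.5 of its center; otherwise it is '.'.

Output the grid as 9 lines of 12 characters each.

Answer: ............
............
......***...
......*.....
......*.....
......*.....
......*.....
......*.....
..*****.....

Derivation:
Segment 0: (8,6) -> (6,6)
Segment 1: (6,6) -> (6,4)
Segment 2: (6,4) -> (6,1)
Segment 3: (6,1) -> (6,0)
Segment 4: (6,0) -> (2,0)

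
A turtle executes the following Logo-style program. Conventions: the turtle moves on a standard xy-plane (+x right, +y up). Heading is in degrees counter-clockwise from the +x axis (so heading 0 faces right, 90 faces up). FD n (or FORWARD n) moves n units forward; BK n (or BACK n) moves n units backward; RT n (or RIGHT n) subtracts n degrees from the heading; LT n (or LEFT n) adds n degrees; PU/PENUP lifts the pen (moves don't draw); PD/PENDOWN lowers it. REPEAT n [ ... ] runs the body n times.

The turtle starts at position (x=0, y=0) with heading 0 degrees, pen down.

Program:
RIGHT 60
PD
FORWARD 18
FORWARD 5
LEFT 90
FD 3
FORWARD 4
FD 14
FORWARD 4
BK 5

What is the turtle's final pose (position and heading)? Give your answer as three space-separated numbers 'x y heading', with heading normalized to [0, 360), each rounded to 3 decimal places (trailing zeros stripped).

Executing turtle program step by step:
Start: pos=(0,0), heading=0, pen down
RT 60: heading 0 -> 300
PD: pen down
FD 18: (0,0) -> (9,-15.588) [heading=300, draw]
FD 5: (9,-15.588) -> (11.5,-19.919) [heading=300, draw]
LT 90: heading 300 -> 30
FD 3: (11.5,-19.919) -> (14.098,-18.419) [heading=30, draw]
FD 4: (14.098,-18.419) -> (17.562,-16.419) [heading=30, draw]
FD 14: (17.562,-16.419) -> (29.687,-9.419) [heading=30, draw]
FD 4: (29.687,-9.419) -> (33.151,-7.419) [heading=30, draw]
BK 5: (33.151,-7.419) -> (28.821,-9.919) [heading=30, draw]
Final: pos=(28.821,-9.919), heading=30, 7 segment(s) drawn

Answer: 28.821 -9.919 30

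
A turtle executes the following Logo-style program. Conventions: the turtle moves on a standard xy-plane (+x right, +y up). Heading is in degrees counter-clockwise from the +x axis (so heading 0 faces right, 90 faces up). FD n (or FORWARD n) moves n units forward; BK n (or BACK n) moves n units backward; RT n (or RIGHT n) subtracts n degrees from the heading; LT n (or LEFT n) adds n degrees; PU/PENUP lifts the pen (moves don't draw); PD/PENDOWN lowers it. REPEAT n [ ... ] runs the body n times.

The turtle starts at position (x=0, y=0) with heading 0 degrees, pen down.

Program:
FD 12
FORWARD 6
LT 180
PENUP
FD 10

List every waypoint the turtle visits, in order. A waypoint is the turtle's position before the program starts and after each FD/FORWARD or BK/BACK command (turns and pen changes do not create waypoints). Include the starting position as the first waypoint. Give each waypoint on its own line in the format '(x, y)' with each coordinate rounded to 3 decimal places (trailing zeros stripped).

Answer: (0, 0)
(12, 0)
(18, 0)
(8, 0)

Derivation:
Executing turtle program step by step:
Start: pos=(0,0), heading=0, pen down
FD 12: (0,0) -> (12,0) [heading=0, draw]
FD 6: (12,0) -> (18,0) [heading=0, draw]
LT 180: heading 0 -> 180
PU: pen up
FD 10: (18,0) -> (8,0) [heading=180, move]
Final: pos=(8,0), heading=180, 2 segment(s) drawn
Waypoints (4 total):
(0, 0)
(12, 0)
(18, 0)
(8, 0)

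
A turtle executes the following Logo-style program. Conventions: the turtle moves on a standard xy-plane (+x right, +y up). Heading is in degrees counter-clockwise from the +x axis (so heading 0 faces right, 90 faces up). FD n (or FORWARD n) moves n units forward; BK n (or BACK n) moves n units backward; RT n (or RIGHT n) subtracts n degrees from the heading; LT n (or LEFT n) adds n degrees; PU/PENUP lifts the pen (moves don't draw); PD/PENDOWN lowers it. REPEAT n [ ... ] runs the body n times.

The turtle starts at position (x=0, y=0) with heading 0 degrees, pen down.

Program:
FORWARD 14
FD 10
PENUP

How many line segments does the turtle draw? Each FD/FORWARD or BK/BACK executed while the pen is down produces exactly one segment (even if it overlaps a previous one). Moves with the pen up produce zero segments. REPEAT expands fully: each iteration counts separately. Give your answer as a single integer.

Answer: 2

Derivation:
Executing turtle program step by step:
Start: pos=(0,0), heading=0, pen down
FD 14: (0,0) -> (14,0) [heading=0, draw]
FD 10: (14,0) -> (24,0) [heading=0, draw]
PU: pen up
Final: pos=(24,0), heading=0, 2 segment(s) drawn
Segments drawn: 2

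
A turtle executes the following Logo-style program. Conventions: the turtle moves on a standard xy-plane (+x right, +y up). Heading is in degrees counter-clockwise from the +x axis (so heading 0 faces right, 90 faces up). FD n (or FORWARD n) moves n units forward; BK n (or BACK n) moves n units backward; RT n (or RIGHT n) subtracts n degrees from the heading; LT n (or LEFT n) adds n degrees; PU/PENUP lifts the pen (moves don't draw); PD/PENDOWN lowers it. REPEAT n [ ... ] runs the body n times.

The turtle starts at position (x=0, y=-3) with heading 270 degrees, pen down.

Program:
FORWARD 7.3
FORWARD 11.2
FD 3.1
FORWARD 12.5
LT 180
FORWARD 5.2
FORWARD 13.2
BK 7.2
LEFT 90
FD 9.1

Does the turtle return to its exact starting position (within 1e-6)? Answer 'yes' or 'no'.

Executing turtle program step by step:
Start: pos=(0,-3), heading=270, pen down
FD 7.3: (0,-3) -> (0,-10.3) [heading=270, draw]
FD 11.2: (0,-10.3) -> (0,-21.5) [heading=270, draw]
FD 3.1: (0,-21.5) -> (0,-24.6) [heading=270, draw]
FD 12.5: (0,-24.6) -> (0,-37.1) [heading=270, draw]
LT 180: heading 270 -> 90
FD 5.2: (0,-37.1) -> (0,-31.9) [heading=90, draw]
FD 13.2: (0,-31.9) -> (0,-18.7) [heading=90, draw]
BK 7.2: (0,-18.7) -> (0,-25.9) [heading=90, draw]
LT 90: heading 90 -> 180
FD 9.1: (0,-25.9) -> (-9.1,-25.9) [heading=180, draw]
Final: pos=(-9.1,-25.9), heading=180, 8 segment(s) drawn

Start position: (0, -3)
Final position: (-9.1, -25.9)
Distance = 24.642; >= 1e-6 -> NOT closed

Answer: no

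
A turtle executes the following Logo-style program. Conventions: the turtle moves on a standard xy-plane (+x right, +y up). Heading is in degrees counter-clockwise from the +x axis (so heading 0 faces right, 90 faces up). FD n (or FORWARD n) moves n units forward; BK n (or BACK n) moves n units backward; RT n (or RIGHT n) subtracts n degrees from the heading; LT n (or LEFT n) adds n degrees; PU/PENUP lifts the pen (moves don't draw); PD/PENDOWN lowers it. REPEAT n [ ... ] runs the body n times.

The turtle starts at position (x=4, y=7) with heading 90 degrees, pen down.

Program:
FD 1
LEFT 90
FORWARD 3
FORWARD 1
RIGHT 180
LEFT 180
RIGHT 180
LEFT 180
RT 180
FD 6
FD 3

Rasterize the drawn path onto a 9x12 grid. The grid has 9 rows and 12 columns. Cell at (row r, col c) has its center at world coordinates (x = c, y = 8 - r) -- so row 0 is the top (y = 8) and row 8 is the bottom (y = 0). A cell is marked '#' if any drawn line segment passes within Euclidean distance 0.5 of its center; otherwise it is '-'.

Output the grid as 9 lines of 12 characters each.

Segment 0: (4,7) -> (4,8)
Segment 1: (4,8) -> (1,8)
Segment 2: (1,8) -> (0,8)
Segment 3: (0,8) -> (6,8)
Segment 4: (6,8) -> (9,8)

Answer: ##########--
----#-------
------------
------------
------------
------------
------------
------------
------------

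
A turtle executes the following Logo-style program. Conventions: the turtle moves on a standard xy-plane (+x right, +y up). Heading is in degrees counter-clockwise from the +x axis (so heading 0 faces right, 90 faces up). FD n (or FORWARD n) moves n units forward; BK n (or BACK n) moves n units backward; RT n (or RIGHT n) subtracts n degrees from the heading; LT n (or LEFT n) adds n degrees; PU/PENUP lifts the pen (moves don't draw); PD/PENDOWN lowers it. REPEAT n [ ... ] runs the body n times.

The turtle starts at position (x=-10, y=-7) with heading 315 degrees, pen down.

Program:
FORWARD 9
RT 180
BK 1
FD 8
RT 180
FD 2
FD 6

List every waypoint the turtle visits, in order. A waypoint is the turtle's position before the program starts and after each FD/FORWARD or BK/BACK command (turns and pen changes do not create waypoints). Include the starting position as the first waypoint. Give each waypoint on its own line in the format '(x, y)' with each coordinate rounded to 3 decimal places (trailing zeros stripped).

Executing turtle program step by step:
Start: pos=(-10,-7), heading=315, pen down
FD 9: (-10,-7) -> (-3.636,-13.364) [heading=315, draw]
RT 180: heading 315 -> 135
BK 1: (-3.636,-13.364) -> (-2.929,-14.071) [heading=135, draw]
FD 8: (-2.929,-14.071) -> (-8.586,-8.414) [heading=135, draw]
RT 180: heading 135 -> 315
FD 2: (-8.586,-8.414) -> (-7.172,-9.828) [heading=315, draw]
FD 6: (-7.172,-9.828) -> (-2.929,-14.071) [heading=315, draw]
Final: pos=(-2.929,-14.071), heading=315, 5 segment(s) drawn
Waypoints (6 total):
(-10, -7)
(-3.636, -13.364)
(-2.929, -14.071)
(-8.586, -8.414)
(-7.172, -9.828)
(-2.929, -14.071)

Answer: (-10, -7)
(-3.636, -13.364)
(-2.929, -14.071)
(-8.586, -8.414)
(-7.172, -9.828)
(-2.929, -14.071)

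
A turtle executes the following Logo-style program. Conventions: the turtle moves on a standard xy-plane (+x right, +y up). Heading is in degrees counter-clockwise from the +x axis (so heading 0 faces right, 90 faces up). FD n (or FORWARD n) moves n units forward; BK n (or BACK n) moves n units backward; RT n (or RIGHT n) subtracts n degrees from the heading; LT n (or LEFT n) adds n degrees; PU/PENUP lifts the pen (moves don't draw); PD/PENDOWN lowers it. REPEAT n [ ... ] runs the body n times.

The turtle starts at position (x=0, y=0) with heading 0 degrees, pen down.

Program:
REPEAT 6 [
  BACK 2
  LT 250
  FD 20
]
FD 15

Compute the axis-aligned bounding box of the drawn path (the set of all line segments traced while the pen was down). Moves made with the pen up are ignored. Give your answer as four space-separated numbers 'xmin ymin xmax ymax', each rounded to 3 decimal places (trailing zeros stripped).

Executing turtle program step by step:
Start: pos=(0,0), heading=0, pen down
REPEAT 6 [
  -- iteration 1/6 --
  BK 2: (0,0) -> (-2,0) [heading=0, draw]
  LT 250: heading 0 -> 250
  FD 20: (-2,0) -> (-8.84,-18.794) [heading=250, draw]
  -- iteration 2/6 --
  BK 2: (-8.84,-18.794) -> (-8.156,-16.914) [heading=250, draw]
  LT 250: heading 250 -> 140
  FD 20: (-8.156,-16.914) -> (-23.477,-4.059) [heading=140, draw]
  -- iteration 3/6 --
  BK 2: (-23.477,-4.059) -> (-21.945,-5.344) [heading=140, draw]
  LT 250: heading 140 -> 30
  FD 20: (-21.945,-5.344) -> (-4.625,4.656) [heading=30, draw]
  -- iteration 4/6 --
  BK 2: (-4.625,4.656) -> (-6.357,3.656) [heading=30, draw]
  LT 250: heading 30 -> 280
  FD 20: (-6.357,3.656) -> (-2.884,-16.04) [heading=280, draw]
  -- iteration 5/6 --
  BK 2: (-2.884,-16.04) -> (-3.231,-14.071) [heading=280, draw]
  LT 250: heading 280 -> 170
  FD 20: (-3.231,-14.071) -> (-22.927,-10.598) [heading=170, draw]
  -- iteration 6/6 --
  BK 2: (-22.927,-10.598) -> (-20.958,-10.945) [heading=170, draw]
  LT 250: heading 170 -> 60
  FD 20: (-20.958,-10.945) -> (-10.958,6.375) [heading=60, draw]
]
FD 15: (-10.958,6.375) -> (-3.458,19.366) [heading=60, draw]
Final: pos=(-3.458,19.366), heading=60, 13 segment(s) drawn

Segment endpoints: x in {-23.477, -22.927, -21.945, -20.958, -10.958, -8.84, -8.156, -6.357, -4.625, -3.458, -3.231, -2.884, -2, 0}, y in {-18.794, -16.914, -16.04, -14.071, -10.945, -10.598, -5.344, -4.059, 0, 3.656, 4.656, 6.375, 19.366}
xmin=-23.477, ymin=-18.794, xmax=0, ymax=19.366

Answer: -23.477 -18.794 0 19.366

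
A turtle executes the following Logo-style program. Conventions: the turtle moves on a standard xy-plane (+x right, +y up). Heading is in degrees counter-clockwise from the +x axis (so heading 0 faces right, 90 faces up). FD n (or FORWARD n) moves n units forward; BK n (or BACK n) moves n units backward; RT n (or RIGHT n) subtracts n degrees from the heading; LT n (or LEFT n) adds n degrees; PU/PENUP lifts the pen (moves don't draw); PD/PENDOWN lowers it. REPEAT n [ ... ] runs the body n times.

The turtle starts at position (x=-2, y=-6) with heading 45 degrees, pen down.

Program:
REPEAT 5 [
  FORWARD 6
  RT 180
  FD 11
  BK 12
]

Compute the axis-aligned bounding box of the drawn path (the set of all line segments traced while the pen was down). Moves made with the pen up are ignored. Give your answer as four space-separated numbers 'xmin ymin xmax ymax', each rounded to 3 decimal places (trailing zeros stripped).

Answer: -5.536 -9.536 6.485 2.485

Derivation:
Executing turtle program step by step:
Start: pos=(-2,-6), heading=45, pen down
REPEAT 5 [
  -- iteration 1/5 --
  FD 6: (-2,-6) -> (2.243,-1.757) [heading=45, draw]
  RT 180: heading 45 -> 225
  FD 11: (2.243,-1.757) -> (-5.536,-9.536) [heading=225, draw]
  BK 12: (-5.536,-9.536) -> (2.95,-1.05) [heading=225, draw]
  -- iteration 2/5 --
  FD 6: (2.95,-1.05) -> (-1.293,-5.293) [heading=225, draw]
  RT 180: heading 225 -> 45
  FD 11: (-1.293,-5.293) -> (6.485,2.485) [heading=45, draw]
  BK 12: (6.485,2.485) -> (-2,-6) [heading=45, draw]
  -- iteration 3/5 --
  FD 6: (-2,-6) -> (2.243,-1.757) [heading=45, draw]
  RT 180: heading 45 -> 225
  FD 11: (2.243,-1.757) -> (-5.536,-9.536) [heading=225, draw]
  BK 12: (-5.536,-9.536) -> (2.95,-1.05) [heading=225, draw]
  -- iteration 4/5 --
  FD 6: (2.95,-1.05) -> (-1.293,-5.293) [heading=225, draw]
  RT 180: heading 225 -> 45
  FD 11: (-1.293,-5.293) -> (6.485,2.485) [heading=45, draw]
  BK 12: (6.485,2.485) -> (-2,-6) [heading=45, draw]
  -- iteration 5/5 --
  FD 6: (-2,-6) -> (2.243,-1.757) [heading=45, draw]
  RT 180: heading 45 -> 225
  FD 11: (2.243,-1.757) -> (-5.536,-9.536) [heading=225, draw]
  BK 12: (-5.536,-9.536) -> (2.95,-1.05) [heading=225, draw]
]
Final: pos=(2.95,-1.05), heading=225, 15 segment(s) drawn

Segment endpoints: x in {-5.536, -5.536, -5.536, -2, -2, -2, -1.293, -1.293, 2.243, 2.95, 2.95, 6.485, 6.485}, y in {-9.536, -9.536, -9.536, -6, -6, -6, -5.293, -5.293, -1.757, -1.757, -1.757, -1.05, -1.05, 2.485}
xmin=-5.536, ymin=-9.536, xmax=6.485, ymax=2.485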